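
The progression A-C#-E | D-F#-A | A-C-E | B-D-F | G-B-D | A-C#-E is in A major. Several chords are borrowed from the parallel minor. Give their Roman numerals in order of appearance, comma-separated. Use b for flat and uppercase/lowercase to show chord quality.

i, ii°, bVII

The diatonic triads in A major are A, Bm, C#m, D, E, F#m, G#dim. Of the given chords, A–C#–E = A and D–F#–A = D are diatonic. A–C–E is not: scale degree 1 in A major carries A (I). In A minor the chord on that degree is Am, so here it functions as i, borrowed from the parallel minor. B–D–F is not: scale degree 2 in A major carries Bm (ii). In A minor the chord on that degree is Bdim, so here it functions as ii°, borrowed from the parallel minor. G–B–D is not: scale degree 7 in A major carries G#dim (vii°). In A minor the chord on that degree is G, so here it functions as bVII, borrowed from the parallel minor.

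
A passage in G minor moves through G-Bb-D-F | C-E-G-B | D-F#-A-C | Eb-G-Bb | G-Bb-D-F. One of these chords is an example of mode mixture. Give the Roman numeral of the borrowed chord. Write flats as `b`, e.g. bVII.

G minor has the diatonic set Gm, Adim, Bb, Cm, D, Eb, F (with V from harmonic minor). G–Bb–D–F = Gm7, D–F#–A–C = D7 and Eb–G–Bb = Eb are all diatonic. C–E–G–B doesn't fit — on degree 4 G minor would have Cm (iv). Cmaj7 is the degree-4 chord of G major, so it is the borrowed IVmaj7.

IVmaj7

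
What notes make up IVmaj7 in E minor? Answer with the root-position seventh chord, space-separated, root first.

IVmaj7 is built on scale degree 4, which is A in both E minor and its parallel. In E major the chord on A is A–C#–E–G#.

A C# E G#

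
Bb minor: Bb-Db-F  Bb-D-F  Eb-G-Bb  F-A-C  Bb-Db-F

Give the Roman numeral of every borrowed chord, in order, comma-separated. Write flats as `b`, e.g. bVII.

I, IV

Bb minor has the diatonic set Bbm, Cdim, Db, Ebm, F, Gb, Ab (with V from harmonic minor). Bb–Db–F = Bbm and F–A–C = F are both diatonic. Bb–D–F is not: scale degree 1 in Bb minor carries Bbm (i). In Bb major the chord on that degree is Bb, so here it functions as I, borrowed from the parallel major. Eb–G–Bb is not: scale degree 4 in Bb minor carries Ebm (iv). In Bb major the chord on that degree is Eb, so here it functions as IV, borrowed from the parallel major.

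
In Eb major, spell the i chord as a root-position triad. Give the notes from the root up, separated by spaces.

i is built on scale degree 1, which is Eb in both Eb major and its parallel. Building the minor chord from the parallel minor on Eb: Eb–Gb–Bb.

Eb Gb Bb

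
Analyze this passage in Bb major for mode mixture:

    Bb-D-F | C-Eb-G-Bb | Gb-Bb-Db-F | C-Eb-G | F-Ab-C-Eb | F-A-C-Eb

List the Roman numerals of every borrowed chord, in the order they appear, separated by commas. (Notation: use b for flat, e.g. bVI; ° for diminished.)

In Bb major the diatonic chords are Bb, Cm, Dm, Eb, F, Gm, Adim. Of the given chords, Bb–D–F = Bb, C–Eb–G–Bb = Cm7, C–Eb–G = Cm and F–A–C–Eb = F7 are diatonic. Gb–Bb–Db–F doesn't fit — on degree 6 Bb major would have Gm (vi). Gbmaj7 is the degree-6 chord of Bb minor, so it is the borrowed bVImaj7. F–Ab–C–Eb doesn't fit — on degree 5 Bb major would have F (V). Fm7 is the degree-5 chord of Bb minor, so it is the borrowed v7.

bVImaj7, v7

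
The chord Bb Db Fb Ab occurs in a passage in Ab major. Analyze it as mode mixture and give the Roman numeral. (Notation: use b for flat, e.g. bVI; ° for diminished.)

The root Bb is the diatonic 2nd degree of Ab major; the borrowing shows in the chord quality. The diatonic chord on degree 2 would be Bbm (ii), but Bb–Db–Fb–Ab is the half-diminished-seventh chord from Ab minor. As a borrowed chord it is labeled iiø7.

iiø7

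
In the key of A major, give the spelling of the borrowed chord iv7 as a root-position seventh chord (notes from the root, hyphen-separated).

D-F-A-C

iv7 is built on scale degree 4, which is D in both A major and its parallel. Stacking thirds in A minor on D gives D–F–A–C.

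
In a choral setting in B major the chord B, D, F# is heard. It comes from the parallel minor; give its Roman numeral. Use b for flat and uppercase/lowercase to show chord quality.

i

B is scale degree 1 in B major. B–D–F# is a minor chord — the form found in B minor, not the diatonic I (B). Borrowed into B major it is written i.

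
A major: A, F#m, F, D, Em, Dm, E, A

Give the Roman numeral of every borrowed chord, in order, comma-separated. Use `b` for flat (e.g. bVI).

A major has the diatonic set A, Bm, C#m, D, E, F#m, G#dim. A, F#m, D and E are all diatonic. But F (F–A–C) is foreign: the diatonic vi on degree 6 is F#m, whereas F comes from A minor. It is labeled bVI. But Em (E–G–B) is foreign: the diatonic V on degree 5 is E, whereas Em comes from A minor. It is labeled v. Dm (D–F–A) is not: scale degree 4 in A major carries D (IV). In A minor the chord on that degree is Dm, so here it functions as iv, borrowed from the parallel minor.

bVI, v, iv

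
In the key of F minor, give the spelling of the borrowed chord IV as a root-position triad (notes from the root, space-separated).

The root, Bb, is scale degree 4 — the same note in F minor and F major; only the chord quality changes. Stacking thirds in F major on Bb gives Bb–D–F.

Bb D F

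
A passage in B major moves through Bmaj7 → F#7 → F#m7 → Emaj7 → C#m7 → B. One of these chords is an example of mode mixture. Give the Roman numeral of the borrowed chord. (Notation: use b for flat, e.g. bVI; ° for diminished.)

v7

B major has the diatonic set B, C#m, D#m, E, F#, G#m, A#dim. Bmaj7, F#7, Emaj7, C#m7 and B all belong to that set. F#m7 (F#–A–C#–E) doesn't fit — on degree 5 B major would have F# (V). F#m7 is the degree-5 chord of B minor, so it is the borrowed v7.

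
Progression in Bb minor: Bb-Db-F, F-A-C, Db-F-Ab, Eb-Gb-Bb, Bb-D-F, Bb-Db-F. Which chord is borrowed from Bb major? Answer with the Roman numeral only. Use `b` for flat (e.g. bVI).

I

In Bb minor (with V from harmonic minor) the diatonic chords are Bbm, Cdim, Db, Ebm, F, Gb, Ab. Bb–Db–F = Bbm, F–A–C = F, Db–F–Ab = Db and Eb–Gb–Bb = Ebm all belong to that set. But Bb–D–F is foreign: the diatonic i on degree 1 is Bbm, whereas Bb comes from Bb major. It is labeled I.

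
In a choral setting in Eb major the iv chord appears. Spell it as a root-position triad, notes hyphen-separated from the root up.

The root, Ab, is scale degree 4 — the same note in Eb major and Eb minor; only the chord quality changes. Building the minor chord from the parallel minor on Ab: Ab–Cb–Eb.

Ab-Cb-Eb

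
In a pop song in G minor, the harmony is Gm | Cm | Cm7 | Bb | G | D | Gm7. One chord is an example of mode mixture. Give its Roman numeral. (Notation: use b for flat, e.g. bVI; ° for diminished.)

G minor has the diatonic set Gm, Adim, Bb, Cm, D, Eb, F (with V from harmonic minor). Gm, Cm, Cm7, Bb, D and Gm7 are all diatonic. G (G–B–D) is not: scale degree 1 in G minor carries Gm (i). In G major the chord on that degree is G, so here it functions as I, borrowed from the parallel major.

I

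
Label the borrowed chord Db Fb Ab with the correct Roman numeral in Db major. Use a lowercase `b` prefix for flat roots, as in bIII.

Db is scale degree 1 in Db major. The diatonic chord on degree 1 would be Db (I), but Db–Fb–Ab is the minor chord from Db minor. As a borrowed chord it is labeled i.

i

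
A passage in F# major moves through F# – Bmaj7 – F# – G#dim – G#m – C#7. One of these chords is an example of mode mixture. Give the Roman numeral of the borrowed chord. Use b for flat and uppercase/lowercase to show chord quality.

F# major has the diatonic set F#, G#m, A#m, B, C#, D#m, E#dim. F#, Bmaj7, G#m and C#7 are all diatonic. But G#dim (G#–B–D) is foreign: the diatonic ii on degree 2 is G#m, whereas G#dim comes from F# minor. It is labeled ii°.

ii°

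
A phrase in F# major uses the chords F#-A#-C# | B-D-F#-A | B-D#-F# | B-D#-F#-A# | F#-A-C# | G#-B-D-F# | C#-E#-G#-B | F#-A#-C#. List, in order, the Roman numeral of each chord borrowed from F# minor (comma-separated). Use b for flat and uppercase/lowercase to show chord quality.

In F# major the diatonic chords are F#, G#m, A#m, B, C#, D#m, E#dim. F#–A#–C# = F#, B–D#–F# = B, B–D#–F#–A# = Bmaj7 and C#–E#–G#–B = C#7 all belong to that set. B–D–F#–A doesn't fit — on degree 4 F# major would have B (IV). Bm7 is the degree-4 chord of F# minor, so it is the borrowed iv7. F#–A–C# is not: scale degree 1 in F# major carries F# (I). In F# minor the chord on that degree is F#m, so here it functions as i, borrowed from the parallel minor. G#–B–D–F# doesn't fit — on degree 2 F# major would have G#m (ii). G#m7b5 is the degree-2 chord of F# minor, so it is the borrowed iiø7.

iv7, i, iiø7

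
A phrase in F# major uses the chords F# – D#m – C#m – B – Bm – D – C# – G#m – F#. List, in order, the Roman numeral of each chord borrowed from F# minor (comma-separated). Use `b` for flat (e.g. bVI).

v, iv, bVI

In F# major the diatonic chords are F#, G#m, A#m, B, C#, D#m, E#dim. F#, D#m, B, C# and G#m are all diatonic. But C#m (C#–E–G#) is foreign: the diatonic V on degree 5 is C#, whereas C#m comes from F# minor. It is labeled v. But Bm (B–D–F#) is foreign: the diatonic IV on degree 4 is B, whereas Bm comes from F# minor. It is labeled iv. D (D–F#–A) doesn't fit — on degree 6 F# major would have D#m (vi). D is the degree-6 chord of F# minor, so it is the borrowed bVI.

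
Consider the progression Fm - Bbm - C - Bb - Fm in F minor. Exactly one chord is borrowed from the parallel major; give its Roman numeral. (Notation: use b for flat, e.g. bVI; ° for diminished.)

IV

The diatonic triads in F minor (with V from harmonic minor) are Fm, Gdim, Ab, Bbm, C, Db, Eb. Of the given chords, Fm, Bbm and C are diatonic. Bb (Bb–D–F) is not: scale degree 4 in F minor carries Bbm (iv). In F major the chord on that degree is Bb, so here it functions as IV, borrowed from the parallel major.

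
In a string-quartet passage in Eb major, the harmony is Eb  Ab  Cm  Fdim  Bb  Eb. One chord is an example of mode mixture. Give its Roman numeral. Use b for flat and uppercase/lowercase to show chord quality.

ii°

Eb major has the diatonic set Eb, Fm, Gm, Ab, Bb, Cm, Ddim. Eb, Ab, Cm and Bb all belong to that set. Fdim (F–Ab–Cb) doesn't fit — on degree 2 Eb major would have Fm (ii). Fdim is the degree-2 chord of Eb minor, so it is the borrowed ii°.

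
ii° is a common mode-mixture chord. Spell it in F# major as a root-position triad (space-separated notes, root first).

The root, G#, is scale degree 2 — the same note in F# major and F# minor; only the chord quality changes. Building the diminished chord from the parallel minor on G#: G#–B–D.

G# B D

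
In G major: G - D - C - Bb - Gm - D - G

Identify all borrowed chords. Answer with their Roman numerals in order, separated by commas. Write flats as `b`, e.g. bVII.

The diatonic triads in G major are G, Am, Bm, C, D, Em, F#dim. G, D and C all belong to that set. But Bb (Bb–D–F) is foreign: the diatonic iii on degree 3 is Bm, whereas Bb comes from G minor. It is labeled bIII. Gm (G–Bb–D) doesn't fit — on degree 1 G major would have G (I). Gm is the degree-1 chord of G minor, so it is the borrowed i.

bIII, i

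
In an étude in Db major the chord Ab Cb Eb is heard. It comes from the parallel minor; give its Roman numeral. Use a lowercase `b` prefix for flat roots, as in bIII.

The root Ab is the diatonic 5th degree of Db major; the borrowing shows in the chord quality. Ab–Cb–Eb is a minor chord — the form found in Db minor, not the diatonic V (Ab). Borrowed into Db major it is written v.

v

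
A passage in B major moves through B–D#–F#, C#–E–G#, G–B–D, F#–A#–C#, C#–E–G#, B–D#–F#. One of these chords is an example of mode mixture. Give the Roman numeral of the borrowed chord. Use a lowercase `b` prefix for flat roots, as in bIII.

bVI

In B major the diatonic chords are B, C#m, D#m, E, F#, G#m, A#dim. B–D#–F# = B, C#–E–G# = C#m and F#–A#–C# = F# are all diatonic. But G–B–D is foreign: the diatonic vi on degree 6 is G#m, whereas G comes from B minor. It is labeled bVI.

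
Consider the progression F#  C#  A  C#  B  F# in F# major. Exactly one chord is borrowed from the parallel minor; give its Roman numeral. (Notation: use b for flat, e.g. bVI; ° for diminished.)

bIII

F# major has the diatonic set F#, G#m, A#m, B, C#, D#m, E#dim. F#, C# and B are all diatonic. A (A–C#–E) doesn't fit — on degree 3 F# major would have A#m (iii). A is the degree-3 chord of F# minor, so it is the borrowed bIII.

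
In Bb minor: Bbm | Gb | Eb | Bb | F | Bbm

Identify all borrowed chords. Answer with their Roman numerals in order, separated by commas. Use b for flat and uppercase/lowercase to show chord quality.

Bb minor has the diatonic set Bbm, Cdim, Db, Ebm, F, Gb, Ab (with V from harmonic minor). Bbm, Gb and F all belong to that set. Eb (Eb–G–Bb) doesn't fit — on degree 4 Bb minor would have Ebm (iv). Eb is the degree-4 chord of Bb major, so it is the borrowed IV. Bb (Bb–D–F) doesn't fit — on degree 1 Bb minor would have Bbm (i). Bb is the degree-1 chord of Bb major, so it is the borrowed I.

IV, I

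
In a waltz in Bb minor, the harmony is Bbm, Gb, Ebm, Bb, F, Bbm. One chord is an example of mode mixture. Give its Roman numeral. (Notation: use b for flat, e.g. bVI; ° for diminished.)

Bb minor has the diatonic set Bbm, Cdim, Db, Ebm, F, Gb, Ab (with V from harmonic minor). Of the given chords, Bbm, Gb, Ebm and F are diatonic. Bb (Bb–D–F) is not: scale degree 1 in Bb minor carries Bbm (i). In Bb major the chord on that degree is Bb, so here it functions as I, borrowed from the parallel major.

I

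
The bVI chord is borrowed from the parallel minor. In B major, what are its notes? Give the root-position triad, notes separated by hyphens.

Scale degree 6 in B major is G#. bVI uses the lowered form, G, taken from B minor. Building the major chord from the parallel minor on G: G–B–D.

G-B-D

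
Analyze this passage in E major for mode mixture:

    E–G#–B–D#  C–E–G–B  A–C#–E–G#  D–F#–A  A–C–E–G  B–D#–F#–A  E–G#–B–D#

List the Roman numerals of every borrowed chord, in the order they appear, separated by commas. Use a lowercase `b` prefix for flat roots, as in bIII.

E major has the diatonic set E, F#m, G#m, A, B, C#m, D#dim. E–G#–B–D# = Emaj7, A–C#–E–G# = Amaj7 and B–D#–F#–A = B7 all belong to that set. C–E–G–B doesn't fit — on degree 6 E major would have C#m (vi). Cmaj7 is the degree-6 chord of E minor, so it is the borrowed bVImaj7. D–F#–A doesn't fit — on degree 7 E major would have D#dim (vii°). D is the degree-7 chord of E minor, so it is the borrowed bVII. But A–C–E–G is foreign: the diatonic IV on degree 4 is A, whereas Am7 comes from E minor. It is labeled iv7.

bVImaj7, bVII, iv7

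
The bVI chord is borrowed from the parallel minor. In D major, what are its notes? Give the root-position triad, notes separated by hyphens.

Scale degree 6 in D major is B. bVI uses the lowered form, Bb, taken from D minor. Stacking thirds in D minor on Bb gives Bb–D–F.

Bb-D-F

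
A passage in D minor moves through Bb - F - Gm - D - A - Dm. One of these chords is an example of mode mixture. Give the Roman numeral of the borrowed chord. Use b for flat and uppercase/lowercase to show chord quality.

I

In D minor (with V from harmonic minor) the diatonic chords are Dm, Edim, F, Gm, A, Bb, C. Bb, F, Gm, A and Dm are all diatonic. But D (D–F#–A) is foreign: the diatonic i on degree 1 is Dm, whereas D comes from D major. It is labeled I.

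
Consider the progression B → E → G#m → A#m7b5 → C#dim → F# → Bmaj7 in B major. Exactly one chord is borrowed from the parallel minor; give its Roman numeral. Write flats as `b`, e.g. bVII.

The diatonic triads in B major are B, C#m, D#m, E, F#, G#m, A#dim. B, E, G#m, A#m7b5, F# and Bmaj7 are all diatonic. C#dim (C#–E–G) is not: scale degree 2 in B major carries C#m (ii). In B minor the chord on that degree is C#dim, so here it functions as ii°, borrowed from the parallel minor.

ii°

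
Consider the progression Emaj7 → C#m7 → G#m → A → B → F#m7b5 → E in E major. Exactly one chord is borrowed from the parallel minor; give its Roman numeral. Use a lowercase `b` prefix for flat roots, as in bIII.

The diatonic triads in E major are E, F#m, G#m, A, B, C#m, D#dim. Emaj7, C#m7, G#m, A, B and E all belong to that set. But F#m7b5 (F#–A–C–E) is foreign: the diatonic ii on degree 2 is F#m, whereas F#m7b5 comes from E minor. It is labeled iiø7.

iiø7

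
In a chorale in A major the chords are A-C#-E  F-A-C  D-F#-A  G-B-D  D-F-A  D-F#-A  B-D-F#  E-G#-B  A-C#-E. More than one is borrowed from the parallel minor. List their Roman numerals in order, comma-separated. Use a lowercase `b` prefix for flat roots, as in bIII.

bVI, bVII, iv

The diatonic triads in A major are A, Bm, C#m, D, E, F#m, G#dim. A–C#–E = A, D–F#–A = D, B–D–F# = Bm and E–G#–B = E are all diatonic. F–A–C doesn't fit — on degree 6 A major would have F#m (vi). F is the degree-6 chord of A minor, so it is the borrowed bVI. G–B–D is not: scale degree 7 in A major carries G#dim (vii°). In A minor the chord on that degree is G, so here it functions as bVII, borrowed from the parallel minor. D–F–A is not: scale degree 4 in A major carries D (IV). In A minor the chord on that degree is Dm, so here it functions as iv, borrowed from the parallel minor.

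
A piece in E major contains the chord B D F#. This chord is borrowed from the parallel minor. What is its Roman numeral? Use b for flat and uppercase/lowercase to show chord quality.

v

B is scale degree 5 in E major. The diatonic chord on degree 5 would be B (V), but B–D–F# is the minor chord from E minor. As a borrowed chord it is labeled v.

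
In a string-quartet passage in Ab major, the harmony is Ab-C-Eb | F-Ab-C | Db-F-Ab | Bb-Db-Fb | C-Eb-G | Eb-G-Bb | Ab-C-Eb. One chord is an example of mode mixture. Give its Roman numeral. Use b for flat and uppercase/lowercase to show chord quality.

In Ab major the diatonic chords are Ab, Bbm, Cm, Db, Eb, Fm, Gdim. Of the given chords, Ab–C–Eb = Ab, F–Ab–C = Fm, Db–F–Ab = Db, C–Eb–G = Cm and Eb–G–Bb = Eb are diatonic. Bb–Db–Fb is not: scale degree 2 in Ab major carries Bbm (ii). In Ab minor the chord on that degree is Bbdim, so here it functions as ii°, borrowed from the parallel minor.

ii°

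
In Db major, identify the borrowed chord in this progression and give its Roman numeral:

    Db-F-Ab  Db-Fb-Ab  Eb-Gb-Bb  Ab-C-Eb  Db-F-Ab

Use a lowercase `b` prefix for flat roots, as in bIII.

The diatonic triads in Db major are Db, Ebm, Fm, Gb, Ab, Bbm, Cdim. Of the given chords, Db–F–Ab = Db, Eb–Gb–Bb = Ebm and Ab–C–Eb = Ab are diatonic. Db–Fb–Ab is not: scale degree 1 in Db major carries Db (I). In Db minor the chord on that degree is Dbm, so here it functions as i, borrowed from the parallel minor.

i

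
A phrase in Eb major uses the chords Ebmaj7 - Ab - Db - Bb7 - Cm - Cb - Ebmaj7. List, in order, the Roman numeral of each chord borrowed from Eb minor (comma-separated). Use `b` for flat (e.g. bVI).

In Eb major the diatonic chords are Eb, Fm, Gm, Ab, Bb, Cm, Ddim. Ebmaj7, Ab, Bb7 and Cm all belong to that set. But Db (Db–F–Ab) is foreign: the diatonic vii° on degree 7 is Ddim, whereas Db comes from Eb minor. It is labeled bVII. Cb (Cb–Eb–Gb) is not: scale degree 6 in Eb major carries Cm (vi). In Eb minor the chord on that degree is Cb, so here it functions as bVI, borrowed from the parallel minor.

bVII, bVI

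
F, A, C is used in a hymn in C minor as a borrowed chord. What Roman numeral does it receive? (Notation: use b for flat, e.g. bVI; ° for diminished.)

F is scale degree 4 in C minor. F–A–C is a major chord — the form found in C major, not the diatonic iv (Fm). Borrowed into C minor it is written IV.

IV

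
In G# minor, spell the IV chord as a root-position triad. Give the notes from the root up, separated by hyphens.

IV is built on scale degree 4, which is C# in both G# minor and its parallel. Building the major chord from the parallel major on C#: C#–E#–G#.

C#-E#-G#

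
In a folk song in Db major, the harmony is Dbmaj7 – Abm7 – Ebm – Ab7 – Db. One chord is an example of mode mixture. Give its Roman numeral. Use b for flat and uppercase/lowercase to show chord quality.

v7

In Db major the diatonic chords are Db, Ebm, Fm, Gb, Ab, Bbm, Cdim. Dbmaj7, Ebm, Ab7 and Db all belong to that set. Abm7 (Ab–Cb–Eb–Gb) is not: scale degree 5 in Db major carries Ab (V). In Db minor the chord on that degree is Abm7, so here it functions as v7, borrowed from the parallel minor.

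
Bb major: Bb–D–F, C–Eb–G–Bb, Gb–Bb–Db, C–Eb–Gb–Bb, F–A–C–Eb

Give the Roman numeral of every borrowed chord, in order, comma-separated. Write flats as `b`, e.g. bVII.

bVI, iiø7

The diatonic triads in Bb major are Bb, Cm, Dm, Eb, F, Gm, Adim. Of the given chords, Bb–D–F = Bb, C–Eb–G–Bb = Cm7 and F–A–C–Eb = F7 are diatonic. But Gb–Bb–Db is foreign: the diatonic vi on degree 6 is Gm, whereas Gb comes from Bb minor. It is labeled bVI. C–Eb–Gb–Bb is not: scale degree 2 in Bb major carries Cm (ii). In Bb minor the chord on that degree is Cm7b5, so here it functions as iiø7, borrowed from the parallel minor.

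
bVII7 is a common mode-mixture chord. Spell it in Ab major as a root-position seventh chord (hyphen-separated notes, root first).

Scale degree 7 in Ab major is G. bVII7 uses the lowered form, Gb, taken from Ab minor. Building the dominant-seventh chord from the parallel minor on Gb: Gb–Bb–Db–Fb.

Gb-Bb-Db-Fb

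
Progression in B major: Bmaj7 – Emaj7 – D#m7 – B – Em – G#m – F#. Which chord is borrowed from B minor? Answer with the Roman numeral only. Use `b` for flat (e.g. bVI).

iv

In B major the diatonic chords are B, C#m, D#m, E, F#, G#m, A#dim. Of the given chords, Bmaj7, Emaj7, D#m7, B, G#m and F# are diatonic. But Em (E–G–B) is foreign: the diatonic IV on degree 4 is E, whereas Em comes from B minor. It is labeled iv.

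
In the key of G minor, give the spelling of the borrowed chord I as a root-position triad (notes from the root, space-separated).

I is built on scale degree 1, which is G in both G minor and its parallel. In G major the chord on G is G–B–D.

G B D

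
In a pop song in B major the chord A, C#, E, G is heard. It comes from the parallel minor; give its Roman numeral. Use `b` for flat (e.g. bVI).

bVII7

In B major scale degree 7 is A#; A is its lowered form, from B minor. Diatonically B major has A#dim (vii°) on that degree; A–C#–E–G is instead the dominant-seventh chord native to B minor, so it takes the label bVII7.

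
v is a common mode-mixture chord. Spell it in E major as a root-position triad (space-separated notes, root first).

B D F#

The root, B, is scale degree 5 — the same note in E major and E minor; only the chord quality changes. In E minor the chord on B is B–D–F#.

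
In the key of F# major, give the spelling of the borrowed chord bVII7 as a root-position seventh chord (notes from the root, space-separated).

E G# B D

The root of bVII7 is the lowered 7th degree: E# becomes E. Building the dominant-seventh chord from the parallel minor on E: E–G#–B–D.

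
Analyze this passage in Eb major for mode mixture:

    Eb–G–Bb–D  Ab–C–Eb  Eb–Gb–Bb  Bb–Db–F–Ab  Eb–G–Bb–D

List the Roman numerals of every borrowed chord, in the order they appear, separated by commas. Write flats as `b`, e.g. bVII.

i, v7

In Eb major the diatonic chords are Eb, Fm, Gm, Ab, Bb, Cm, Ddim. Of the given chords, Eb–G–Bb–D = Ebmaj7 and Ab–C–Eb = Ab are diatonic. But Eb–Gb–Bb is foreign: the diatonic I on degree 1 is Eb, whereas Ebm comes from Eb minor. It is labeled i. Bb–Db–F–Ab doesn't fit — on degree 5 Eb major would have Bb (V). Bbm7 is the degree-5 chord of Eb minor, so it is the borrowed v7.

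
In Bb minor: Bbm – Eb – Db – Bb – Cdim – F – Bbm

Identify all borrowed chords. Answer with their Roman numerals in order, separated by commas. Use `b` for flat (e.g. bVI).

IV, I

In Bb minor (with V from harmonic minor) the diatonic chords are Bbm, Cdim, Db, Ebm, F, Gb, Ab. Bbm, Db, Cdim and F are all diatonic. Eb (Eb–G–Bb) doesn't fit — on degree 4 Bb minor would have Ebm (iv). Eb is the degree-4 chord of Bb major, so it is the borrowed IV. But Bb (Bb–D–F) is foreign: the diatonic i on degree 1 is Bbm, whereas Bb comes from Bb major. It is labeled I.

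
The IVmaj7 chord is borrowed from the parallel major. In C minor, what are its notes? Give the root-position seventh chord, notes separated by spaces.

IVmaj7 is built on scale degree 4, which is F in both C minor and its parallel. Building the major-seventh chord from the parallel major on F: F–A–C–E.

F A C E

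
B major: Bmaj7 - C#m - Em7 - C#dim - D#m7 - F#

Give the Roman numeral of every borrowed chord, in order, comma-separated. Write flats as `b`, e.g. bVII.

iv7, ii°

The diatonic triads in B major are B, C#m, D#m, E, F#, G#m, A#dim. Of the given chords, Bmaj7, C#m, D#m7 and F# are diatonic. Em7 (E–G–B–D) doesn't fit — on degree 4 B major would have E (IV). Em7 is the degree-4 chord of B minor, so it is the borrowed iv7. C#dim (C#–E–G) doesn't fit — on degree 2 B major would have C#m (ii). C#dim is the degree-2 chord of B minor, so it is the borrowed ii°.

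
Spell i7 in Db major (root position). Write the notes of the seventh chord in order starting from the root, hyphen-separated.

Db-Fb-Ab-Cb

i7 is built on scale degree 1, which is Db in both Db major and its parallel. Stacking thirds in Db minor on Db gives Db–Fb–Ab–Cb.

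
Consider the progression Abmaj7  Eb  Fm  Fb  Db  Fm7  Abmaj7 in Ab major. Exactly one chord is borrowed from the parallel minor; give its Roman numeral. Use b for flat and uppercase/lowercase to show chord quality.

Ab major has the diatonic set Ab, Bbm, Cm, Db, Eb, Fm, Gdim. Of the given chords, Abmaj7, Eb, Fm, Db and Fm7 are diatonic. Fb (Fb–Ab–Cb) doesn't fit — on degree 6 Ab major would have Fm (vi). Fb is the degree-6 chord of Ab minor, so it is the borrowed bVI.

bVI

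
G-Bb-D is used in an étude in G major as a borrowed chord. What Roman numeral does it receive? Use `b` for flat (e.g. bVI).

G is scale degree 1 in G major. The diatonic chord on degree 1 would be G (I), but G–Bb–D is the minor chord from G minor. As a borrowed chord it is labeled i.

i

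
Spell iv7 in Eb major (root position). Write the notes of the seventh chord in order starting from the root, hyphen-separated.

Ab-Cb-Eb-Gb

The root, Ab, is scale degree 4 — the same note in Eb major and Eb minor; only the chord quality changes. Stacking thirds in Eb minor on Ab gives Ab–Cb–Eb–Gb.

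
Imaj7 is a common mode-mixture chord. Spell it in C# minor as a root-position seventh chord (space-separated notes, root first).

Imaj7 is built on scale degree 1, which is C# in both C# minor and its parallel. In C# major the chord on C# is C#–E#–G#–B#.

C# E# G# B#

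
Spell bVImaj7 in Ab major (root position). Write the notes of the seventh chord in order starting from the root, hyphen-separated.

Fb-Ab-Cb-Eb

bVImaj7 is built on the lowered scale degree 6. In Ab major degree 6 is F; lowered it becomes Fb. Building the major-seventh chord from the parallel minor on Fb: Fb–Ab–Cb–Eb.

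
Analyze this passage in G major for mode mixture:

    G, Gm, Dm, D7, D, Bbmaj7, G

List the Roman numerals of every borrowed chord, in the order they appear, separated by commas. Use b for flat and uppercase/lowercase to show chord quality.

i, v, bIIImaj7

G major has the diatonic set G, Am, Bm, C, D, Em, F#dim. G, D7 and D are all diatonic. Gm (G–Bb–D) is not: scale degree 1 in G major carries G (I). In G minor the chord on that degree is Gm, so here it functions as i, borrowed from the parallel minor. But Dm (D–F–A) is foreign: the diatonic V on degree 5 is D, whereas Dm comes from G minor. It is labeled v. Bbmaj7 (Bb–D–F–A) doesn't fit — on degree 3 G major would have Bm (iii). Bbmaj7 is the degree-3 chord of G minor, so it is the borrowed bIIImaj7.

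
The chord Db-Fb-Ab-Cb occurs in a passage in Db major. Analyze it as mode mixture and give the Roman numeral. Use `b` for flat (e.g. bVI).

The root Db is the diatonic 1st degree of Db major; the borrowing shows in the chord quality. Diatonically Db major has Db (I) on that degree; Db–Fb–Ab–Cb is instead the minor-seventh chord native to Db minor, so it takes the label i7.

i7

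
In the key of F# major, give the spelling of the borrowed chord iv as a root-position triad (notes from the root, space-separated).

B D F#

iv is built on scale degree 4, which is B in both F# major and its parallel. Stacking thirds in F# minor on B gives B–D–F#.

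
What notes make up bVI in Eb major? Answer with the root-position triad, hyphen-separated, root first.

bVI is built on the lowered scale degree 6. In Eb major degree 6 is C; lowered it becomes Cb. Building the major chord from the parallel minor on Cb: Cb–Eb–Gb.

Cb-Eb-Gb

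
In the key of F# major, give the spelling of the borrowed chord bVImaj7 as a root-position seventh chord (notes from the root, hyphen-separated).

D-F#-A-C#

The root of bVImaj7 is the lowered 6th degree: D# becomes D. In F# minor the chord on D is D–F#–A–C#.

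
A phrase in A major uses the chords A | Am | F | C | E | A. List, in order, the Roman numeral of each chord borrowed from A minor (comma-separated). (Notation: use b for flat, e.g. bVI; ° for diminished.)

i, bVI, bIII

A major has the diatonic set A, Bm, C#m, D, E, F#m, G#dim. Of the given chords, A and E are diatonic. Am (A–C–E) is not: scale degree 1 in A major carries A (I). In A minor the chord on that degree is Am, so here it functions as i, borrowed from the parallel minor. But F (F–A–C) is foreign: the diatonic vi on degree 6 is F#m, whereas F comes from A minor. It is labeled bVI. C (C–E–G) doesn't fit — on degree 3 A major would have C#m (iii). C is the degree-3 chord of A minor, so it is the borrowed bIII.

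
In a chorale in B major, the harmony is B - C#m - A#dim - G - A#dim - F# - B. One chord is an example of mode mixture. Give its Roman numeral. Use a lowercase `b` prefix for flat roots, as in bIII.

B major has the diatonic set B, C#m, D#m, E, F#, G#m, A#dim. B, C#m, A#dim and F# are all diatonic. But G (G–B–D) is foreign: the diatonic vi on degree 6 is G#m, whereas G comes from B minor. It is labeled bVI.

bVI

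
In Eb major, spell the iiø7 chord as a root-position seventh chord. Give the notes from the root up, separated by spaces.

F Ab Cb Eb

The root, F, is scale degree 2 — the same note in Eb major and Eb minor; only the chord quality changes. Stacking thirds in Eb minor on F gives F–Ab–Cb–Eb.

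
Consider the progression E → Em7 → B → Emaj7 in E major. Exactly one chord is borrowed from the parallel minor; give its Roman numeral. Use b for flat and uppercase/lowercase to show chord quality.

i7

The diatonic triads in E major are E, F#m, G#m, A, B, C#m, D#dim. Of the given chords, E, B and Emaj7 are diatonic. But Em7 (E–G–B–D) is foreign: the diatonic I on degree 1 is E, whereas Em7 comes from E minor. It is labeled i7.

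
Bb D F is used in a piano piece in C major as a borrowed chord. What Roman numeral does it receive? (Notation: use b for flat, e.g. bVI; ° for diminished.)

bVII

The root Bb is the lowered 7th scale degree — diatonically C major has B there. Diatonically C major has Bdim (vii°) on that degree; Bb–D–F is instead the major chord native to C minor, so it takes the label bVII.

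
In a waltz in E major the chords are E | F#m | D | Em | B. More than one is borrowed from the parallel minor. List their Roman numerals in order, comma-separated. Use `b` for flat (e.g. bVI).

bVII, i

E major has the diatonic set E, F#m, G#m, A, B, C#m, D#dim. Of the given chords, E, F#m and B are diatonic. D (D–F#–A) is not: scale degree 7 in E major carries D#dim (vii°). In E minor the chord on that degree is D, so here it functions as bVII, borrowed from the parallel minor. But Em (E–G–B) is foreign: the diatonic I on degree 1 is E, whereas Em comes from E minor. It is labeled i.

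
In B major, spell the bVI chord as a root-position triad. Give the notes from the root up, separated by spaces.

Scale degree 6 in B major is G#. bVI uses the lowered form, G, taken from B minor. Stacking thirds in B minor on G gives G–B–D.

G B D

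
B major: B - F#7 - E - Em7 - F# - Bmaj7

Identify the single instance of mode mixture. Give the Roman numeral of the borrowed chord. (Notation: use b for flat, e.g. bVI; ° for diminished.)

The diatonic triads in B major are B, C#m, D#m, E, F#, G#m, A#dim. Of the given chords, B, F#7, E, F# and Bmaj7 are diatonic. Em7 (E–G–B–D) doesn't fit — on degree 4 B major would have E (IV). Em7 is the degree-4 chord of B minor, so it is the borrowed iv7.

iv7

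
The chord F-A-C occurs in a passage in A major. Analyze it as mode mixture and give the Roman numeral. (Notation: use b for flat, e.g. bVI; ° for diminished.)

The root F is the lowered 6th scale degree — diatonically A major has F# there. The diatonic chord on degree 6 would be F#m (vi), but F–A–C is the major chord from A minor. As a borrowed chord it is labeled bVI.

bVI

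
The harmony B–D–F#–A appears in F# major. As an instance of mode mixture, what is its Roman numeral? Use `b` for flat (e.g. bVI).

iv7

The root B is the diatonic 4th degree of F# major; the borrowing shows in the chord quality. Diatonically F# major has B (IV) on that degree; B–D–F#–A is instead the minor-seventh chord native to F# minor, so it takes the label iv7.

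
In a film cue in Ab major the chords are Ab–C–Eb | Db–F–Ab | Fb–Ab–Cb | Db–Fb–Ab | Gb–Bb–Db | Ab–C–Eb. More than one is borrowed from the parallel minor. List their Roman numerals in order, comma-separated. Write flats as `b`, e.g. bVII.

bVI, iv, bVII

In Ab major the diatonic chords are Ab, Bbm, Cm, Db, Eb, Fm, Gdim. Of the given chords, Ab–C–Eb = Ab and Db–F–Ab = Db are diatonic. Fb–Ab–Cb doesn't fit — on degree 6 Ab major would have Fm (vi). Fb is the degree-6 chord of Ab minor, so it is the borrowed bVI. Db–Fb–Ab is not: scale degree 4 in Ab major carries Db (IV). In Ab minor the chord on that degree is Dbm, so here it functions as iv, borrowed from the parallel minor. Gb–Bb–Db is not: scale degree 7 in Ab major carries Gdim (vii°). In Ab minor the chord on that degree is Gb, so here it functions as bVII, borrowed from the parallel minor.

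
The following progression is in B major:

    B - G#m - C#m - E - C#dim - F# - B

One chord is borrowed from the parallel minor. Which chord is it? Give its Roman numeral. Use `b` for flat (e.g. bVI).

ii°

The diatonic triads in B major are B, C#m, D#m, E, F#, G#m, A#dim. Of the given chords, B, G#m, C#m, E and F# are diatonic. C#dim (C#–E–G) doesn't fit — on degree 2 B major would have C#m (ii). C#dim is the degree-2 chord of B minor, so it is the borrowed ii°.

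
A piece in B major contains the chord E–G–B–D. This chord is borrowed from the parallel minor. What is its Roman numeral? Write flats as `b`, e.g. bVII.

iv7

The root E is the diatonic 4th degree of B major; the borrowing shows in the chord quality. Diatonically B major has E (IV) on that degree; E–G–B–D is instead the minor-seventh chord native to B minor, so it takes the label iv7.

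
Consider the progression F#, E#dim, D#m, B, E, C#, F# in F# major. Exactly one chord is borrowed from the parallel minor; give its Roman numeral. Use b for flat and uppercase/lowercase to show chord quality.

bVII

The diatonic triads in F# major are F#, G#m, A#m, B, C#, D#m, E#dim. F#, E#dim, D#m, B and C# all belong to that set. E (E–G#–B) doesn't fit — on degree 7 F# major would have E#dim (vii°). E is the degree-7 chord of F# minor, so it is the borrowed bVII.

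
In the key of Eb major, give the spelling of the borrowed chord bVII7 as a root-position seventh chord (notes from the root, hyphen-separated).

bVII7 is built on the lowered scale degree 7. In Eb major degree 7 is D; lowered it becomes Db. Building the dominant-seventh chord from the parallel minor on Db: Db–F–Ab–Cb.

Db-F-Ab-Cb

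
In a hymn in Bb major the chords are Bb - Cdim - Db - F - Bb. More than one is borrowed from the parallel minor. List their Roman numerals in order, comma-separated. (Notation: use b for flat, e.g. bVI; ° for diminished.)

ii°, bIII

In Bb major the diatonic chords are Bb, Cm, Dm, Eb, F, Gm, Adim. Bb and F are both diatonic. Cdim (C–Eb–Gb) doesn't fit — on degree 2 Bb major would have Cm (ii). Cdim is the degree-2 chord of Bb minor, so it is the borrowed ii°. Db (Db–F–Ab) doesn't fit — on degree 3 Bb major would have Dm (iii). Db is the degree-3 chord of Bb minor, so it is the borrowed bIII.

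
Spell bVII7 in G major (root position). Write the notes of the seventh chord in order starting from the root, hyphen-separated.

Scale degree 7 in G major is F#. bVII7 uses the lowered form, F, taken from G minor. In G minor the chord on F is F–A–C–Eb.

F-A-C-Eb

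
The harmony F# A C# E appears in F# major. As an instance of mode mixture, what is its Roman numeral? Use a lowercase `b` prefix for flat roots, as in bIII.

The root F# is the diatonic 1st degree of F# major; the borrowing shows in the chord quality. Diatonically F# major has F# (I) on that degree; F#–A–C#–E is instead the minor-seventh chord native to F# minor, so it takes the label i7.

i7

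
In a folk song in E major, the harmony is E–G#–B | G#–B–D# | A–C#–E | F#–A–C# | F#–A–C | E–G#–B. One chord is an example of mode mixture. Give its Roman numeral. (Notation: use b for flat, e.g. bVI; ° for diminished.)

ii°

In E major the diatonic chords are E, F#m, G#m, A, B, C#m, D#dim. E–G#–B = E, G#–B–D# = G#m, A–C#–E = A and F#–A–C# = F#m all belong to that set. F#–A–C doesn't fit — on degree 2 E major would have F#m (ii). F#dim is the degree-2 chord of E minor, so it is the borrowed ii°.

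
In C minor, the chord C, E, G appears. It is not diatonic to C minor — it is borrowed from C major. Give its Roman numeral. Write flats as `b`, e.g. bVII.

I

C is scale degree 1 in C minor. Diatonically C minor has Cm (i) on that degree; C–E–G is instead the major chord native to C major, so it takes the label I.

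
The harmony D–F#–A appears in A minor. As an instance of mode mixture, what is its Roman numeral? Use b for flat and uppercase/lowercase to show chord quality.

IV

D is scale degree 4 in A minor. The diatonic chord on degree 4 would be Dm (iv), but D–F#–A is the major chord from A major. As a borrowed chord it is labeled IV.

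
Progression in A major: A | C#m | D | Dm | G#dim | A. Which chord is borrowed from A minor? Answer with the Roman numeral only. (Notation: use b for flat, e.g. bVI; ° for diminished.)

The diatonic triads in A major are A, Bm, C#m, D, E, F#m, G#dim. A, C#m, D and G#dim all belong to that set. Dm (D–F–A) doesn't fit — on degree 4 A major would have D (IV). Dm is the degree-4 chord of A minor, so it is the borrowed iv.

iv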